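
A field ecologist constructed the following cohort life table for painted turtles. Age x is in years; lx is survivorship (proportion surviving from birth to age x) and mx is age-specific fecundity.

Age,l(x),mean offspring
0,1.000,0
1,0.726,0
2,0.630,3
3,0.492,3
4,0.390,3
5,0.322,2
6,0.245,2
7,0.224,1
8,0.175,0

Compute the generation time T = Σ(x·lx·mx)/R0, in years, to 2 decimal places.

lx·mx: 0, 0, 1.89, 1.476, 1.17, 0.644, 0.49, 0.224, 0 → R0 = 5.894
x·lx·mx: 0, 0, 3.78, 4.428, 4.68, 3.22, 2.94, 1.568, 0 → Σ = 20.616
T = 20.616 / 5.894 = 3.497794… → 3.50

3.50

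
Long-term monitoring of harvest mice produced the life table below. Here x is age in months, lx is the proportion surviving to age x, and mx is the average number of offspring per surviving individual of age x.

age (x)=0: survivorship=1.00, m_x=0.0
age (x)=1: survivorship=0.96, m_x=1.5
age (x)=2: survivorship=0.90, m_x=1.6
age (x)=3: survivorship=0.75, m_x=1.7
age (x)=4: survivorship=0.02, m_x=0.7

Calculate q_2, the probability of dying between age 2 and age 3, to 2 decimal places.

q_2 = (l_2 − l_3) / l_2 = (0.9 − 0.75) / 0.9
     = 0.15 / 0.9 = 0.166667… → 0.17

0.17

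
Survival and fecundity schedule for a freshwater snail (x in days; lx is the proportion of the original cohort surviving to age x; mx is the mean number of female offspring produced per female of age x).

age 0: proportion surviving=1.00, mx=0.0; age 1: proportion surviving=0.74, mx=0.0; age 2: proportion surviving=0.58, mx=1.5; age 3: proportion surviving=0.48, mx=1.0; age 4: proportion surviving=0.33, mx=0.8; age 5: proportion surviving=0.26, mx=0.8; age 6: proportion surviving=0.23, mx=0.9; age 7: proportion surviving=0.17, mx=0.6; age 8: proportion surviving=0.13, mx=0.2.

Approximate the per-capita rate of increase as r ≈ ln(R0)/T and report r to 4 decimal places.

0.2229

R0 = Σ lx·mx = 0 + 0 + 0.87 + 0.48 + 0.264 + 0.208 + 0.207 + 0.102 + 0.026 = 2.157
Σ x·lx·mx = 7.44; T = 7.44/2.157 = 3.44924…
r ≈ ln(R0)/T = ln(2.157)/3.44924… = 0.222866… → 0.2229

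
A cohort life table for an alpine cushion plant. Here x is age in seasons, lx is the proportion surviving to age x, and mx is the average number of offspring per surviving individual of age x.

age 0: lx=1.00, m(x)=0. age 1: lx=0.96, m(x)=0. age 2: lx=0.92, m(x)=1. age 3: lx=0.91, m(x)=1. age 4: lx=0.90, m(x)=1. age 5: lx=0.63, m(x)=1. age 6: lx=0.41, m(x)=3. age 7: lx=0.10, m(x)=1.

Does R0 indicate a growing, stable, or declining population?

R0 = Σ lx·mx = 0 + 0 + 0.92 + 0.91 + 0.9 + 0.63 + 1.23 + 0.1 = 4.69
R0 > 1, so the population is growing.

growing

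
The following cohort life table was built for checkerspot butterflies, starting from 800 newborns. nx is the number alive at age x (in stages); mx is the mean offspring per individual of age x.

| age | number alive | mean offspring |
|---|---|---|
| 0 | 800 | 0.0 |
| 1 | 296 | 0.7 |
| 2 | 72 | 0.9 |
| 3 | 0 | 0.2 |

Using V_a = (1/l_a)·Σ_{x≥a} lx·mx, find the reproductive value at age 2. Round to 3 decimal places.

0.900

lx = nx/n0 = nx/800: 1, 0.37, 0.09, 0
lx·mx for x ≥ 2: 0.081, 0 → sum = 0.081
V_2 = 0.081 / l_2 = 0.081 / 0.09 = 0.9 → 0.900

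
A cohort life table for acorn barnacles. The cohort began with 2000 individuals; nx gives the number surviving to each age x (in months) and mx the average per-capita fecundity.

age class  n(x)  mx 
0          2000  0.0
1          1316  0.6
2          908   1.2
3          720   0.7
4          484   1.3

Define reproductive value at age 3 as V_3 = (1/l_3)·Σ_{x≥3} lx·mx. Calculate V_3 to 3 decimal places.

lx = nx/n0 = nx/2000: 1, 0.658, 0.454, 0.36, 0.242
lx·mx for x ≥ 3: 0.252, 0.3146 → sum = 0.5666
V_3 = 0.5666 / l_3 = 0.5666 / 0.36 = 1.573889… → 1.574

1.574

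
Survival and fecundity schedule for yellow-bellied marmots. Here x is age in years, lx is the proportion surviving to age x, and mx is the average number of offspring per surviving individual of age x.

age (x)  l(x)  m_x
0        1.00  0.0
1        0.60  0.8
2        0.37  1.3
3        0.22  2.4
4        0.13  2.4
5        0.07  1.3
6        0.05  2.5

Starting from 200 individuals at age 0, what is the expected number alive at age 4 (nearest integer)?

Expected survivors = N0 · l_4 = 200 × 0.13 = 26 → 26

26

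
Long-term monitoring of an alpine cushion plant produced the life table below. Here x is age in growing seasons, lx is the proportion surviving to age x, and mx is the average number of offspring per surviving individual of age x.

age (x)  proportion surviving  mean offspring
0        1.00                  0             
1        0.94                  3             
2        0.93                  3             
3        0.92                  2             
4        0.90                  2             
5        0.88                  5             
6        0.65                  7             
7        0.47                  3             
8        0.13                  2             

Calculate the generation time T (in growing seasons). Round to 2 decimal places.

lx·mx: 0, 2.82, 2.79, 1.84, 1.8, 4.4, 4.55, 1.41, 0.26 → R0 = 19.87
x·lx·mx: 0, 2.82, 5.58, 5.52, 7.2, 22, 27.3, 9.87, 2.08 → Σ = 82.37
T = 82.37 / 19.87 = 4.145445… → 4.15

4.15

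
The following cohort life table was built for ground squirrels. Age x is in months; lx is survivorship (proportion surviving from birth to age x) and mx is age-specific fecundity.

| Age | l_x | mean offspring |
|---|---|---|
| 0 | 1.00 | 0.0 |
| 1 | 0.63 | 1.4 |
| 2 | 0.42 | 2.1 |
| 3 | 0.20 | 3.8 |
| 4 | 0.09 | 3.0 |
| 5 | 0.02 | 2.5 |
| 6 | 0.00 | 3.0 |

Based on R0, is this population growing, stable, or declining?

R0 = Σ lx·mx = 0 + 0.882 + 0.882 + 0.76 + 0.27 + 0.05 + 0 = 2.844
R0 > 1, so the population is growing.

growing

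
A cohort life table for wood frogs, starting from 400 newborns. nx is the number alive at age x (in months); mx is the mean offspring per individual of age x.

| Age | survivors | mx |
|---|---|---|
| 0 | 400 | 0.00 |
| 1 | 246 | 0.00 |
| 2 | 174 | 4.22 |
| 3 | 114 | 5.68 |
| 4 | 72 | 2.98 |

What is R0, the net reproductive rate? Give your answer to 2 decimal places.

lx = nx/n0 = nx/400: 1, 0.615, 0.435, 0.285, 0.18
lx·mx by age: 0, 0, 1.8357, 1.6188, 0.5364
R0 = Σ lx·mx = 3.9909 → 3.99

3.99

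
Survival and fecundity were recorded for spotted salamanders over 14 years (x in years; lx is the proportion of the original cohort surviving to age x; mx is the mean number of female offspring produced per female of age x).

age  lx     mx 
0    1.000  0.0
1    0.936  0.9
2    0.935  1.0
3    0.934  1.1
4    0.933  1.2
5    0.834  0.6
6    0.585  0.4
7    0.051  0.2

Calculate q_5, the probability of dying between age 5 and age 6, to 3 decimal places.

0.299

q_5 = (l_5 − l_6) / l_5 = (0.834 − 0.585) / 0.834
     = 0.249 / 0.834 = 0.298561… → 0.299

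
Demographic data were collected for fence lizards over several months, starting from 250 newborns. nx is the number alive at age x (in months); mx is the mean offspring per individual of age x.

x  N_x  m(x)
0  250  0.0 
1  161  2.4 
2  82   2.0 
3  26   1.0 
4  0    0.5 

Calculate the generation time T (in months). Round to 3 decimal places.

lx = nx/n0 = nx/250: 1, 0.644, 0.328, 0.104, 0
lx·mx: 0, 1.5456, 0.656, 0.104, 0 → R0 = 2.3056
x·lx·mx: 0, 1.5456, 1.312, 0.312, 0 → Σ = 3.1696
T = 3.1696 / 2.3056 = 1.37474… → 1.375

1.375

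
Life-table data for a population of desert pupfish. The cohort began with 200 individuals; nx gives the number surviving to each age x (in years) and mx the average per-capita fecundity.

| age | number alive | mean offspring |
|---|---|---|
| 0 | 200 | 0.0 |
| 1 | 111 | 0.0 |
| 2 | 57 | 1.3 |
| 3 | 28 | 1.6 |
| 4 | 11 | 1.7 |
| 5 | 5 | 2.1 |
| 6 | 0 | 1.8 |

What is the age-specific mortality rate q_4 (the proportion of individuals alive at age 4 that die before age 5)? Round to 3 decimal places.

lx = nx/n0 = nx/200: 1, 0.555, 0.285, 0.14, 0.055, 0.025, 0
q_4 = (l_4 − l_5) / l_4 = (0.055 − 0.025) / 0.055
     = 0.03 / 0.055 = 0.545455… → 0.545

0.545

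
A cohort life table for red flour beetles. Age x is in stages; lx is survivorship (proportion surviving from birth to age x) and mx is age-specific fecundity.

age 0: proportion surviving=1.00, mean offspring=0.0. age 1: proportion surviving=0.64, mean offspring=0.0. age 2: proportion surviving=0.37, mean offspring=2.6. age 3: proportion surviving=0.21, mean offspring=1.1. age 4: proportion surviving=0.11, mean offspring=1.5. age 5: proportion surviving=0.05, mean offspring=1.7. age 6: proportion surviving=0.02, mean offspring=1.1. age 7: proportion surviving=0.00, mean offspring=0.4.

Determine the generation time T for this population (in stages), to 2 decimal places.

2.62

lx·mx: 0, 0, 0.962, 0.231, 0.165, 0.085, 0.022, 0 → R0 = 1.465
x·lx·mx: 0, 0, 1.924, 0.693, 0.66, 0.425, 0.132, 0 → Σ = 3.834
T = 3.834 / 1.465 = 2.617065… → 2.62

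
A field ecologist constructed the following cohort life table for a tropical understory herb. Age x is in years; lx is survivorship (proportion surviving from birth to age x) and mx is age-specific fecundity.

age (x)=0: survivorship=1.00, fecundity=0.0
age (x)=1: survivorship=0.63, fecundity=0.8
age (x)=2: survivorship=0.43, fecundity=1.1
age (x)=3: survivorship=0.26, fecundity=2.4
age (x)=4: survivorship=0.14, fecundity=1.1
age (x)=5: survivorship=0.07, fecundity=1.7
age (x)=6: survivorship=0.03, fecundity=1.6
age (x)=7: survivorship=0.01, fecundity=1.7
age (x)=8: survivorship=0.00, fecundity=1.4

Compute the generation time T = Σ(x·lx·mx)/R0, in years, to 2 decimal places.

lx·mx: 0, 0.504, 0.473, 0.624, 0.154, 0.119, 0.048, 0.017, 0 → R0 = 1.939
x·lx·mx: 0, 0.504, 0.946, 1.872, 0.616, 0.595, 0.288, 0.119, 0 → Σ = 4.94
T = 4.94 / 1.939 = 2.547705… → 2.55

2.55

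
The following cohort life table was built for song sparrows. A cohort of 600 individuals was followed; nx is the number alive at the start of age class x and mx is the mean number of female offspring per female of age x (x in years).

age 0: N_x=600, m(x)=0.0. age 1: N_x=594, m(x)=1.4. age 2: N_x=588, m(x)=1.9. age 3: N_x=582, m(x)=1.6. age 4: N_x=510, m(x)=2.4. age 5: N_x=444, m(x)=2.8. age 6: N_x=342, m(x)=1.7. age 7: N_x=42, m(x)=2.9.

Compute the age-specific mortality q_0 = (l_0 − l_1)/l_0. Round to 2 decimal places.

0.01

lx = nx/n0 = nx/600: 1, 0.99, 0.98, 0.97, 0.85, 0.74, 0.57, 0.07
q_0 = (l_0 − l_1) / l_0 = (1 − 0.99) / 1
     = 0.01 / 1 = 0.01 → 0.01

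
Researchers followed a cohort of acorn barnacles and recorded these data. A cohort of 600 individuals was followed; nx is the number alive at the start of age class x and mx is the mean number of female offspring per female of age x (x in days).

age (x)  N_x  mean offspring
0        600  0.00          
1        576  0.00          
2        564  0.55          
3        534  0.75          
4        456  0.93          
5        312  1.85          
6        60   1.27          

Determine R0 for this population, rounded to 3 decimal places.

lx = nx/n0 = nx/600: 1, 0.96, 0.94, 0.89, 0.76, 0.52, 0.1
lx·mx by age: 0, 0, 0.517, 0.6675, 0.7068, 0.962, 0.127
R0 = Σ lx·mx = 2.9803 → 2.980

2.980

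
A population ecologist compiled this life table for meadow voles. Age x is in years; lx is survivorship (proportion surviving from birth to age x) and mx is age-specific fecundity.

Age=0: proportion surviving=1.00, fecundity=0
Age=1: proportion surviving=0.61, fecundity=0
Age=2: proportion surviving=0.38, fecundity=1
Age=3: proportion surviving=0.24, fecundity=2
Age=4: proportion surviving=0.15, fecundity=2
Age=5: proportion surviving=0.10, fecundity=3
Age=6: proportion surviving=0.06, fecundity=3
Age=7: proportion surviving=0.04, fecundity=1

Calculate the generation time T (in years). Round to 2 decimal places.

lx·mx: 0, 0, 0.38, 0.48, 0.3, 0.3, 0.18, 0.04 → R0 = 1.68
x·lx·mx: 0, 0, 0.76, 1.44, 1.2, 1.5, 1.08, 0.28 → Σ = 6.26
T = 6.26 / 1.68 = 3.72619… → 3.73

3.73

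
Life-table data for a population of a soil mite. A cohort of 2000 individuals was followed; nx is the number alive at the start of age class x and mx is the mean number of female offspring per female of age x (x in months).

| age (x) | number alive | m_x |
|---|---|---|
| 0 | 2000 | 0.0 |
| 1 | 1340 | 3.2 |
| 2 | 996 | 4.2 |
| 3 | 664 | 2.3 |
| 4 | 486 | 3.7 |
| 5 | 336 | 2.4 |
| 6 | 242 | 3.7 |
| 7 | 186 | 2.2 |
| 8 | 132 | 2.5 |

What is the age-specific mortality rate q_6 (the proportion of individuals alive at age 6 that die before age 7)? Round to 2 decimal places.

lx = nx/n0 = nx/2000: 1, 0.67, 0.498, 0.332, 0.243, 0.168, 0.121, 0.093, 0.066
q_6 = (l_6 − l_7) / l_6 = (0.121 − 0.093) / 0.121
     = 0.028 / 0.121 = 0.231405… → 0.23

0.23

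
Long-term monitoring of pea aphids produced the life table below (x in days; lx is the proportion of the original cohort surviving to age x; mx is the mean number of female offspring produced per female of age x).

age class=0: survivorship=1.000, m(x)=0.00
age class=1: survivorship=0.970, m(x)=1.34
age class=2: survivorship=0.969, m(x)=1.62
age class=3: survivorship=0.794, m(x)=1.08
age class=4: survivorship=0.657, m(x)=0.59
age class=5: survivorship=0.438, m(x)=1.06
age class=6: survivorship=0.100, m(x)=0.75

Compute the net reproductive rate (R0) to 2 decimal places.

lx·mx by age: 0, 1.2998, 1.56978, 0.85752, 0.38763, 0.46428, 0.075
R0 = Σ lx·mx = 4.65401 → 4.65

4.65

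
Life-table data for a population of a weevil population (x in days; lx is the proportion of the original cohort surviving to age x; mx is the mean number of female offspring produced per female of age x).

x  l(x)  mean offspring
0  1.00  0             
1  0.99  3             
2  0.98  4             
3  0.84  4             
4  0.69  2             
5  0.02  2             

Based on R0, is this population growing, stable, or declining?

R0 = Σ lx·mx = 0 + 2.97 + 3.92 + 3.36 + 1.38 + 0.04 = 11.67
R0 > 1, so the population is growing.

growing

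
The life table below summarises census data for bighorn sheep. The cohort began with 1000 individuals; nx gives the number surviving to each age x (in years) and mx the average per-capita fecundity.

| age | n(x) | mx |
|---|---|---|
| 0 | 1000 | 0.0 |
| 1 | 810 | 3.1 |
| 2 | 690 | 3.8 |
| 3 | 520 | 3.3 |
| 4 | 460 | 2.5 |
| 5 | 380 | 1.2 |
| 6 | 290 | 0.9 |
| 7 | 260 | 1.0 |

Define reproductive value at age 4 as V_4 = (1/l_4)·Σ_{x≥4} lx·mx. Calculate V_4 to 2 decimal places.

lx = nx/n0 = nx/1000: 1, 0.81, 0.69, 0.52, 0.46, 0.38, 0.29, 0.26
lx·mx for x ≥ 4: 1.15, 0.456, 0.261, 0.26 → sum = 2.127
V_4 = 2.127 / l_4 = 2.127 / 0.46 = 4.623913… → 4.62

4.62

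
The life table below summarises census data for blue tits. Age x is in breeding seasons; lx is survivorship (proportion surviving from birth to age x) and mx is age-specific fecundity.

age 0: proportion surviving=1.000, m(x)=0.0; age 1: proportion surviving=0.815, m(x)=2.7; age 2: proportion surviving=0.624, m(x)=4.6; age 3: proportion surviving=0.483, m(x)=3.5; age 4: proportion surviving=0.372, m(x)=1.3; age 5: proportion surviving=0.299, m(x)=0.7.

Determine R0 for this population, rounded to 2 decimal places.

7.45

lx·mx by age: 0, 2.2005, 2.8704, 1.6905, 0.4836, 0.2093
R0 = Σ lx·mx = 7.4543 → 7.45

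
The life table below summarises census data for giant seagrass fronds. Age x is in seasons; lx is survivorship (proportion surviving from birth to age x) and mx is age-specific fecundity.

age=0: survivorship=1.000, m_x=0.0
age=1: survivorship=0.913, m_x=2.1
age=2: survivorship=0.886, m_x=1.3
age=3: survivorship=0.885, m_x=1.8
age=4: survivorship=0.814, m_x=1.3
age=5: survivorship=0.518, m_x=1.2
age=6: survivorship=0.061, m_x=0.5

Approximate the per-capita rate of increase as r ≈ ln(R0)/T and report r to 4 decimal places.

0.7142

R0 = Σ lx·mx = 0 + 1.9173 + 1.1518 + 1.593 + 1.0582 + 0.6216 + 0.0305 = 6.3724
Σ x·lx·mx = 16.5237; T = 16.5237/6.3724 = 2.59301…
r ≈ ln(R0)/T = ln(6.3724)/2.59301… = 0.714219… → 0.7142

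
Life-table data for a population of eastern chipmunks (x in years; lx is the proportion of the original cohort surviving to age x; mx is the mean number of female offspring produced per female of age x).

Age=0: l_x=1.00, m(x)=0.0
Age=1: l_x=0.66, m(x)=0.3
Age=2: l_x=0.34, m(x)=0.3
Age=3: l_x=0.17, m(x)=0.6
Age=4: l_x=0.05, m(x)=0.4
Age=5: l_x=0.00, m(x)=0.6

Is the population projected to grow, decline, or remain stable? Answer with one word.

declining

R0 = Σ lx·mx = 0 + 0.198 + 0.102 + 0.102 + 0.02 + 0 = 0.422
R0 < 1, so the population is declining.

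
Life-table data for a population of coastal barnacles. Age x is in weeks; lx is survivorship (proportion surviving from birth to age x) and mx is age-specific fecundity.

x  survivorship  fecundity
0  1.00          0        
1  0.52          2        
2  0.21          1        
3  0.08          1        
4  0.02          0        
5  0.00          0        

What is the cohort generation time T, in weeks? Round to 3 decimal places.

1.278

lx·mx: 0, 1.04, 0.21, 0.08, 0, 0 → R0 = 1.33
x·lx·mx: 0, 1.04, 0.42, 0.24, 0, 0 → Σ = 1.7
T = 1.7 / 1.33 = 1.278195… → 1.278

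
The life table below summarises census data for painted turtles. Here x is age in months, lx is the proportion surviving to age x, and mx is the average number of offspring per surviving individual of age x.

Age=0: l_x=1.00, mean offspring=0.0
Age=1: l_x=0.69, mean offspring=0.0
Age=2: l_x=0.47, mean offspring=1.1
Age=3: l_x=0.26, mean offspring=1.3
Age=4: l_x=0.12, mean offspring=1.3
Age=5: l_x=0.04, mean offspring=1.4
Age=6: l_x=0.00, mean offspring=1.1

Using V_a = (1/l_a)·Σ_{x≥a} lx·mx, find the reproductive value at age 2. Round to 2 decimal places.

lx·mx for x ≥ 2: 0.517, 0.338, 0.156, 0.056, 0 → sum = 1.067
V_2 = 1.067 / l_2 = 1.067 / 0.47 = 2.270213… → 2.27

2.27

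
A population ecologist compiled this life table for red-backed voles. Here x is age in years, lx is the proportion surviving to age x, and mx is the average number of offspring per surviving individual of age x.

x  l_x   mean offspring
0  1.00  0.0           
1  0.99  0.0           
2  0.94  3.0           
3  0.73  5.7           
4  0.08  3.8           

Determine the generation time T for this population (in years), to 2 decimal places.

lx·mx: 0, 0, 2.82, 4.161, 0.304 → R0 = 7.285
x·lx·mx: 0, 0, 5.64, 12.483, 1.216 → Σ = 19.339
T = 19.339 / 7.285 = 2.654633… → 2.65

2.65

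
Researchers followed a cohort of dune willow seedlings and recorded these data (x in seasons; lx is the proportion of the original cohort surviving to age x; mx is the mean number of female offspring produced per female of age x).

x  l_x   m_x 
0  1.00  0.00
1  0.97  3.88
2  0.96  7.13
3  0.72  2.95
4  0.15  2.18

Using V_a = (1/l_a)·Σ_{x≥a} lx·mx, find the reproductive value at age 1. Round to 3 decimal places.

lx·mx for x ≥ 1: 3.7636, 6.8448, 2.124, 0.327 → sum = 13.0594
V_1 = 13.0594 / l_1 = 13.0594 / 0.97 = 13.463299… → 13.463

13.463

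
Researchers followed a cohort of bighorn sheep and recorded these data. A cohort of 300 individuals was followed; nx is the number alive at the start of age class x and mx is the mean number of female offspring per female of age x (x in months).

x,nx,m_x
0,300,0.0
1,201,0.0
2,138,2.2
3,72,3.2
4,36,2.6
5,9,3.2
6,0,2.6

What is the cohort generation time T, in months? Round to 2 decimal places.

lx = nx/n0 = nx/300: 1, 0.67, 0.46, 0.24, 0.12, 0.03, 0
lx·mx: 0, 0, 1.012, 0.768, 0.312, 0.096, 0 → R0 = 2.188
x·lx·mx: 0, 0, 2.024, 2.304, 1.248, 0.48, 0 → Σ = 6.056
T = 6.056 / 2.188 = 2.767824… → 2.77

2.77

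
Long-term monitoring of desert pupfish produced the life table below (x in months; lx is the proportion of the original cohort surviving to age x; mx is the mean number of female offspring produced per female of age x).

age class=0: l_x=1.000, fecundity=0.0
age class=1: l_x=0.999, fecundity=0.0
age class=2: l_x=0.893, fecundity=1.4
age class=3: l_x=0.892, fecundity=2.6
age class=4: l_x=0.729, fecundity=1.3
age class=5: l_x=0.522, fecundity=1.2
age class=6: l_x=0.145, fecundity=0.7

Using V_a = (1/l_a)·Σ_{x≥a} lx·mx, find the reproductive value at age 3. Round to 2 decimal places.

lx·mx for x ≥ 3: 2.3192, 0.9477, 0.6264, 0.1015 → sum = 3.9948
V_3 = 3.9948 / l_3 = 3.9948 / 0.892 = 4.478475… → 4.48

4.48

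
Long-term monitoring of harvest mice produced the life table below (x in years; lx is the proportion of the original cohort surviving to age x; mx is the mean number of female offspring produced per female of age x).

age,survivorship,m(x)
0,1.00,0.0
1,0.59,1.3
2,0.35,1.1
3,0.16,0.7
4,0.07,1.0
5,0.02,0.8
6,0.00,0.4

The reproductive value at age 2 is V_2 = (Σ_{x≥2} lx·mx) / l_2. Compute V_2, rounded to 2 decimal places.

1.67

lx·mx for x ≥ 2: 0.385, 0.112, 0.07, 0.016, 0 → sum = 0.583
V_2 = 0.583 / l_2 = 0.583 / 0.35 = 1.665714… → 1.67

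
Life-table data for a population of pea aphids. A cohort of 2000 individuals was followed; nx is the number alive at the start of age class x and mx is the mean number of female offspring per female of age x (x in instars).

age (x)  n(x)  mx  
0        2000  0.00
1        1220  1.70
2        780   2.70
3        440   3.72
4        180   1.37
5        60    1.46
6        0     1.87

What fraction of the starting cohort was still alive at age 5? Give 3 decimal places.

0.030

l_5 = n_5/n_0 = 60/2000 = 0.03 → 0.030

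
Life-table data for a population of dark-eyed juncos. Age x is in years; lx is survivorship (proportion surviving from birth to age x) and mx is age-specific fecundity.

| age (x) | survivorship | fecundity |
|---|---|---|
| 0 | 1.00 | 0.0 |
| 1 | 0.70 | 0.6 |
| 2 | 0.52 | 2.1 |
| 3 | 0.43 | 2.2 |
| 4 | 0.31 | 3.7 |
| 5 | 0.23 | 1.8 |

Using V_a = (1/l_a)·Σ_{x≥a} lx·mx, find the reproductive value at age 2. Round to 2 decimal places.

lx·mx for x ≥ 2: 1.092, 0.946, 1.147, 0.414 → sum = 3.599
V_2 = 3.599 / l_2 = 3.599 / 0.52 = 6.921154… → 6.92

6.92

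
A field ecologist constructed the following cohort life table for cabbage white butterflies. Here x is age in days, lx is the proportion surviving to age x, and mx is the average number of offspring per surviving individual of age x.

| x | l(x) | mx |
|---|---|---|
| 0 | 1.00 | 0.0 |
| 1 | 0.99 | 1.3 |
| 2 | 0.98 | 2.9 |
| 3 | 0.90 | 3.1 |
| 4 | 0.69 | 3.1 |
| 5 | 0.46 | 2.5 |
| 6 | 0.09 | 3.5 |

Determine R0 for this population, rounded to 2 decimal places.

10.52

lx·mx by age: 0, 1.287, 2.842, 2.79, 2.139, 1.15, 0.315
R0 = Σ lx·mx = 10.523 → 10.52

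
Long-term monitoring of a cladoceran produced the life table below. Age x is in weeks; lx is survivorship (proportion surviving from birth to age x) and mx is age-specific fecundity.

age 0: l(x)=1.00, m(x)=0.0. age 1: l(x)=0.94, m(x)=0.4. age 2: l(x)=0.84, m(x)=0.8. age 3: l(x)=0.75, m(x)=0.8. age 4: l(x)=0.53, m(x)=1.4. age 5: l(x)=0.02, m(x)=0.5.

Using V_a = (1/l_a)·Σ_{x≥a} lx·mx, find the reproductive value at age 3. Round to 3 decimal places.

lx·mx for x ≥ 3: 0.6, 0.742, 0.01 → sum = 1.352
V_3 = 1.352 / l_3 = 1.352 / 0.75 = 1.802667… → 1.803

1.803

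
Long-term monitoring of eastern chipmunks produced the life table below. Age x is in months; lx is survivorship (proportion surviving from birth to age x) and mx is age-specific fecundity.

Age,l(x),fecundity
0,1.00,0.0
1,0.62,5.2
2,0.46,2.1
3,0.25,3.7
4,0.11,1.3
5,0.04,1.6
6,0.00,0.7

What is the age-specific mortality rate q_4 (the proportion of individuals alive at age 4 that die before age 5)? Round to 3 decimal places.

q_4 = (l_4 − l_5) / l_4 = (0.11 − 0.04) / 0.11
     = 0.07 / 0.11 = 0.636364… → 0.636

0.636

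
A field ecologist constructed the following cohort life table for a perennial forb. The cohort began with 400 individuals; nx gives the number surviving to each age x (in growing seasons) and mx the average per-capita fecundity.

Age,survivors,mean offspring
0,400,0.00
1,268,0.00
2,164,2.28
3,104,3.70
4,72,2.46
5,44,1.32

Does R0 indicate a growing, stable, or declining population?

growing

lx = nx/n0 = nx/400: 1, 0.67, 0.41, 0.26, 0.18, 0.11
R0 = Σ lx·mx = 0 + 0 + 0.9348 + 0.962 + 0.4428 + 0.1452 = 2.4848
R0 > 1, so the population is growing.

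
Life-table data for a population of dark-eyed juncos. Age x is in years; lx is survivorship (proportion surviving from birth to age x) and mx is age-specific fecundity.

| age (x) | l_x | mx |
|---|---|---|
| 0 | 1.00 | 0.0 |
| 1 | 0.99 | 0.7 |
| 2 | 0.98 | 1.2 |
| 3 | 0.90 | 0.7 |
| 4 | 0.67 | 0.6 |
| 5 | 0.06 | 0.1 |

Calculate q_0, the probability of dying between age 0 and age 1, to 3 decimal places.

0.010

q_0 = (l_0 − l_1) / l_0 = (1 − 0.99) / 1
     = 0.01 / 1 = 0.01 → 0.010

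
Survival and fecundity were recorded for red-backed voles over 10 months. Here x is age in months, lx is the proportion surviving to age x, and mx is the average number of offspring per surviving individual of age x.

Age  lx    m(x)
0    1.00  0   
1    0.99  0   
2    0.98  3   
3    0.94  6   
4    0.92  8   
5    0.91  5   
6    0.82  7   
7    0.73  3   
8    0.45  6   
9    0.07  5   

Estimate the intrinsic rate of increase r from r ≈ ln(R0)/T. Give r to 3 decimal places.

R0 = Σ lx·mx = 0 + 0 + 2.94 + 5.64 + 7.36 + 4.55 + 5.74 + 2.19 + 2.7 + 0.35 = 31.47
Σ x·lx·mx = 149.51; T = 149.51/31.47 = 4.75087…
r ≈ ln(R0)/T = ln(31.47)/4.75087… = 0.72598… → 0.726

0.726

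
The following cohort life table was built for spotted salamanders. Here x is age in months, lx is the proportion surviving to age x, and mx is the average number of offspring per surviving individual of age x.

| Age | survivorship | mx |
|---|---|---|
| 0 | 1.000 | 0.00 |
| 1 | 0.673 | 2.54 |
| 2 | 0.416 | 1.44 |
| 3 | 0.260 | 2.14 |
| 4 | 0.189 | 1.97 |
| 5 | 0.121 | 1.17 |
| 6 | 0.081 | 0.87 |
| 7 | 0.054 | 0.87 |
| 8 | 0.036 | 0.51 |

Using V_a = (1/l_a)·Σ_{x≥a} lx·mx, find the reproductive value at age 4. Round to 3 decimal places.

3.438

lx·mx for x ≥ 4: 0.37233, 0.14157, 0.07047, 0.04698, 0.01836 → sum = 0.64971
V_4 = 0.64971 / l_4 = 0.64971 / 0.189 = 3.437619… → 3.438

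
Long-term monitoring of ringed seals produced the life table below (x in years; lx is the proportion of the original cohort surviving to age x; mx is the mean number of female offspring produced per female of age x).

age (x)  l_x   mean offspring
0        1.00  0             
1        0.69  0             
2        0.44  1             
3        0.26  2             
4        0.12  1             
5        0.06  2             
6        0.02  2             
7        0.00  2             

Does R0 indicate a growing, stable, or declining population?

R0 = Σ lx·mx = 0 + 0 + 0.44 + 0.52 + 0.12 + 0.12 + 0.04 + 0 = 1.24
R0 > 1, so the population is growing.

growing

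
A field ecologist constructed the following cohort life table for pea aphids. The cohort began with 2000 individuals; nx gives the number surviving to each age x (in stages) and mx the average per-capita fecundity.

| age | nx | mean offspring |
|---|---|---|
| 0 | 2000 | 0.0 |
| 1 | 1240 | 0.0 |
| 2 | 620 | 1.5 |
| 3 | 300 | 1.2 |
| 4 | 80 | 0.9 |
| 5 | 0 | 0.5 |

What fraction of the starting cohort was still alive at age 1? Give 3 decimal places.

l_1 = n_1/n_0 = 1240/2000 = 0.62 → 0.620

0.620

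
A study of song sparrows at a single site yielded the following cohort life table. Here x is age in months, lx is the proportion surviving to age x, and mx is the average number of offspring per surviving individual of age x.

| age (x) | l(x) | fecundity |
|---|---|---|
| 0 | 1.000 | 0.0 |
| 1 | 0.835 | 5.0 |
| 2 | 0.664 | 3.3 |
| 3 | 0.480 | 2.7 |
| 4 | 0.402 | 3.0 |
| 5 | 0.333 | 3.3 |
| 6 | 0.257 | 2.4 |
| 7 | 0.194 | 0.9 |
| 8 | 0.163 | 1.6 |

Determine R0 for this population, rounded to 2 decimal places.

lx·mx by age: 0, 4.175, 2.1912, 1.296, 1.206, 1.0989, 0.6168, 0.1746, 0.2608
R0 = Σ lx·mx = 11.0193 → 11.02

11.02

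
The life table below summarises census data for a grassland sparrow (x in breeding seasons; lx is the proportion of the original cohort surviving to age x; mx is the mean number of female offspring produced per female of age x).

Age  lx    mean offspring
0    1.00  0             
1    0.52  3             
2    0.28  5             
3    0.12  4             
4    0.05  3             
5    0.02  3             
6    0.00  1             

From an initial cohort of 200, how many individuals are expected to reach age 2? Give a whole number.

Expected survivors = N0 · l_2 = 200 × 0.28 = 56 → 56

56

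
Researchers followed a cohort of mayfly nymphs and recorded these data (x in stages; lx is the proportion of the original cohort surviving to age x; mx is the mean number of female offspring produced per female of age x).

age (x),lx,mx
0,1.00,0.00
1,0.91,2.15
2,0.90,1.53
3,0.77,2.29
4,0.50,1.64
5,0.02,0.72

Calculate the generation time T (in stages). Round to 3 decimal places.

2.251

lx·mx: 0, 1.9565, 1.377, 1.7633, 0.82, 0.0144 → R0 = 5.9312
x·lx·mx: 0, 1.9565, 2.754, 5.2899, 3.28, 0.072 → Σ = 13.3524
T = 13.3524 / 5.9312 = 2.251214… → 2.251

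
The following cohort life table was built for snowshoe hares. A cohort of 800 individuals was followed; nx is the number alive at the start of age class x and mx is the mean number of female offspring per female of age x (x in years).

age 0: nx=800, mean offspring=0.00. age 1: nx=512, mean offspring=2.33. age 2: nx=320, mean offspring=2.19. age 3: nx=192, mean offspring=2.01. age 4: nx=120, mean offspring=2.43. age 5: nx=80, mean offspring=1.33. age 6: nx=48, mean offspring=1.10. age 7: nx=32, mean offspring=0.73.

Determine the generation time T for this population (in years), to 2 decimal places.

lx = nx/n0 = nx/800: 1, 0.64, 0.4, 0.24, 0.15, 0.1, 0.06, 0.04
lx·mx: 0, 1.4912, 0.876, 0.4824, 0.3645, 0.133, 0.066, 0.0292 → R0 = 3.4423
x·lx·mx: 0, 1.4912, 1.752, 1.4472, 1.458, 0.665, 0.396, 0.2044 → Σ = 7.4138
T = 7.4138 / 3.4423 = 2.153734… → 2.15

2.15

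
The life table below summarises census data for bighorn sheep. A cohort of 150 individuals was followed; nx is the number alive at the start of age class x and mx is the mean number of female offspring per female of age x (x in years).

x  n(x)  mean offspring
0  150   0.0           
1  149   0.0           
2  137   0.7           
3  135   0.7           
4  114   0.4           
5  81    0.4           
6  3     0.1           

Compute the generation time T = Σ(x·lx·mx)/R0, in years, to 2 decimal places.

3.06

lx = nx/n0 = nx/150: 1, 0.99333…, 0.91333…, 0.9, 0.76, 0.54, 0.02
lx·mx: 0, 0, 0.639333…, 0.63, 0.304, 0.216, 0.002 → R0 = 1.791333…
x·lx·mx: 0, 0, 1.278667…, 1.89, 1.216, 1.08, 0.012 → Σ = 5.476667…
T = 5.476667… / 1.791333… = 3.057313… → 3.06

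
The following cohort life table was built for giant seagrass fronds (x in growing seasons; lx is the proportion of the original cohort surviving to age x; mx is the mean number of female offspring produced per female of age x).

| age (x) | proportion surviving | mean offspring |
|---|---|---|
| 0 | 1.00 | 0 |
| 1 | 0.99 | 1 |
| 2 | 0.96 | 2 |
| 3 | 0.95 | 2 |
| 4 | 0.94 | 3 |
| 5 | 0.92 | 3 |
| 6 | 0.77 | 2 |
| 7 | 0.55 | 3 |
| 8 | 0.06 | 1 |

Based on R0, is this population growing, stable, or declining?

R0 = Σ lx·mx = 0 + 0.99 + 1.92 + 1.9 + 2.82 + 2.76 + 1.54 + 1.65 + 0.06 = 13.64
R0 > 1, so the population is growing.

growing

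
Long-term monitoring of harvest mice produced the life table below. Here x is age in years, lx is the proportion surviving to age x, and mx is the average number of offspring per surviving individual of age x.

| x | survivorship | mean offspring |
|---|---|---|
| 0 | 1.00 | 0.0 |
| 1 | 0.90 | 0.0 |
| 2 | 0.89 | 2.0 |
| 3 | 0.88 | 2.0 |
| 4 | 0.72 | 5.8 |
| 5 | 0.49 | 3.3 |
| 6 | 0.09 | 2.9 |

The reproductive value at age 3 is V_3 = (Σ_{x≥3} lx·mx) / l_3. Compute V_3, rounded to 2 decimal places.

lx·mx for x ≥ 3: 1.76, 4.176, 1.617, 0.261 → sum = 7.814
V_3 = 7.814 / l_3 = 7.814 / 0.88 = 8.879545… → 8.88

8.88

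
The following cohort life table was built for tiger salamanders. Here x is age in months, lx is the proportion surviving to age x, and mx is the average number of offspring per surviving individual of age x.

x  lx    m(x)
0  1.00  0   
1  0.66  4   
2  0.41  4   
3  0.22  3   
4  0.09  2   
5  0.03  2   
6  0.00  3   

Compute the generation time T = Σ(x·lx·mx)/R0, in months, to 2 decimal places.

lx·mx: 0, 2.64, 1.64, 0.66, 0.18, 0.06, 0 → R0 = 5.18
x·lx·mx: 0, 2.64, 3.28, 1.98, 0.72, 0.3, 0 → Σ = 8.92
T = 8.92 / 5.18 = 1.722008… → 1.72

1.72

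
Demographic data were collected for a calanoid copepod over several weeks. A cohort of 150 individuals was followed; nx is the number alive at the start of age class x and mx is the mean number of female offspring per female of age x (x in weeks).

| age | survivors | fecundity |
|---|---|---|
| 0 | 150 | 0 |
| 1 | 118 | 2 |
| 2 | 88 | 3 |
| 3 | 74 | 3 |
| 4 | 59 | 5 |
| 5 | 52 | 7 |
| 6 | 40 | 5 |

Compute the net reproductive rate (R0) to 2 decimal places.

10.54

lx = nx/n0 = nx/150: 1, 0.78667…, 0.58667…, 0.49333…, 0.39333…, 0.34667…, 0.26667…
lx·mx by age: 0, 1.573333…, 1.76…, 1.48…, 1.966667…, 2.426667…, 1.333333…
R0 = Σ lx·mx = 10.54… → 10.54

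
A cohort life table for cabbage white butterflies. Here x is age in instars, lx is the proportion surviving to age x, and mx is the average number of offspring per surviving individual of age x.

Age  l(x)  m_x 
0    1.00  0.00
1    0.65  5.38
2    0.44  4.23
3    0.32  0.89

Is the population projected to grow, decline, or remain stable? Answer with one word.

R0 = Σ lx·mx = 0 + 3.497 + 1.8612 + 0.2848 = 5.643
R0 > 1, so the population is growing.

growing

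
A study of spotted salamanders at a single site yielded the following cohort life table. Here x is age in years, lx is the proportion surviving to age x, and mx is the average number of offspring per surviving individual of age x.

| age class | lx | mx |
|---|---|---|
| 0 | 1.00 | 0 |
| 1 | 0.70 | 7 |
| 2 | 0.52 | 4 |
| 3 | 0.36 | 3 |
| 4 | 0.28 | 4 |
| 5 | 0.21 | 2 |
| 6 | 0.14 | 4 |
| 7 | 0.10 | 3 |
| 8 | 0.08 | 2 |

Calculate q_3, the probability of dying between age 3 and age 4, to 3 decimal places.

0.222

q_3 = (l_3 − l_4) / l_3 = (0.36 − 0.28) / 0.36
     = 0.08 / 0.36 = 0.222222… → 0.222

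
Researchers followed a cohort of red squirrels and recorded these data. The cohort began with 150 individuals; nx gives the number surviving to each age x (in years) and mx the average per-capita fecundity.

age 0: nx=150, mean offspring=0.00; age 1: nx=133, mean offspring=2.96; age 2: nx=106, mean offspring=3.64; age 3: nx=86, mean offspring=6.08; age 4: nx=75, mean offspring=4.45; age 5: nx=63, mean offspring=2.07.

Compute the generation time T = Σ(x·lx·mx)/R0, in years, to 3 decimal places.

lx = nx/n0 = nx/150: 1, 0.88667…, 0.70667…, 0.57333…, 0.5, 0.42
lx·mx: 0, 2.624533…, 2.572267…, 3.485867…, 2.225, 0.8694 → R0 = 11.777067…
x·lx·mx: 0, 2.624533…, 5.144533…, 10.4576…, 8.9, 4.347 → Σ = 31.473667…
T = 31.473667… / 11.777067… = 2.672454… → 2.672

2.672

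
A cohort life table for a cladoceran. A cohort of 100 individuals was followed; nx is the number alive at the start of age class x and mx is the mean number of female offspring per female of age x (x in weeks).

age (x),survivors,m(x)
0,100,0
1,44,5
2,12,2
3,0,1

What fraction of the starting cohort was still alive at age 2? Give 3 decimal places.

0.120

l_2 = n_2/n_0 = 12/100 = 0.12 → 0.120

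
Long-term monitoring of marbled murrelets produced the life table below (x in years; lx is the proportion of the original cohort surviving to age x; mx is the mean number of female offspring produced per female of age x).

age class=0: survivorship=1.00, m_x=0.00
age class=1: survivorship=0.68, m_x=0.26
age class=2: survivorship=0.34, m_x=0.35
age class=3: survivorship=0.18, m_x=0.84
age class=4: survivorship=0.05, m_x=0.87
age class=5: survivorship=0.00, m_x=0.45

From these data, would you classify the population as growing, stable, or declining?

declining

R0 = Σ lx·mx = 0 + 0.1768 + 0.119 + 0.1512 + 0.0435 + 0 = 0.4905
R0 < 1, so the population is declining.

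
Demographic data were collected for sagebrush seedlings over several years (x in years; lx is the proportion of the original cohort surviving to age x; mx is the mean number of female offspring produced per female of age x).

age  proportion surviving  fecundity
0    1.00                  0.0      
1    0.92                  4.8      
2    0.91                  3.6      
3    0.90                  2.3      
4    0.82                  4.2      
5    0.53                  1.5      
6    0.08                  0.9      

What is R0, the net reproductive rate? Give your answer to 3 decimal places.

lx·mx by age: 0, 4.416, 3.276, 2.07, 3.444, 0.795, 0.072
R0 = Σ lx·mx = 14.073 → 14.073

14.073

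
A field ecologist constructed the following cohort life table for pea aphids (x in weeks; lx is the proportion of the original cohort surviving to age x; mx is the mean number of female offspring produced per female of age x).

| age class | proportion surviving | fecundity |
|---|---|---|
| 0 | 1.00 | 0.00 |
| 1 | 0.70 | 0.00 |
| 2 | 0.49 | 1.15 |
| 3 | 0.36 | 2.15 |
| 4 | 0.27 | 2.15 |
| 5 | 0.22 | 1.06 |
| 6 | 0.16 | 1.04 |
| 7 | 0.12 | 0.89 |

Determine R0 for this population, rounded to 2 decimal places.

2.42

lx·mx by age: 0, 0, 0.5635, 0.774, 0.5805, 0.2332, 0.1664, 0.1068
R0 = Σ lx·mx = 2.4244 → 2.42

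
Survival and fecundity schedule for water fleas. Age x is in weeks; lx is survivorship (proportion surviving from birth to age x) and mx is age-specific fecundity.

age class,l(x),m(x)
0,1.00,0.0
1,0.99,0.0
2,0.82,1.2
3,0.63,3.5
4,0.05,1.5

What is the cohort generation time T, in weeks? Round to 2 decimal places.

2.72

lx·mx: 0, 0, 0.984, 2.205, 0.075 → R0 = 3.264
x·lx·mx: 0, 0, 1.968, 6.615, 0.3 → Σ = 8.883
T = 8.883 / 3.264 = 2.721507… → 2.72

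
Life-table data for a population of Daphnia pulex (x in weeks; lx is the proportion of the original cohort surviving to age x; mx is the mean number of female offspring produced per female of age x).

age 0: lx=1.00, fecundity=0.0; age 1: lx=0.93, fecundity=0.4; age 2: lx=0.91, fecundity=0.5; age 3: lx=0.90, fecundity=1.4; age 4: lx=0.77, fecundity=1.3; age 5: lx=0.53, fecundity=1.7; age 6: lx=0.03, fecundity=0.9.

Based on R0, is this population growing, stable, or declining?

R0 = Σ lx·mx = 0 + 0.372 + 0.455 + 1.26 + 1.001 + 0.901 + 0.027 = 4.016
R0 > 1, so the population is growing.

growing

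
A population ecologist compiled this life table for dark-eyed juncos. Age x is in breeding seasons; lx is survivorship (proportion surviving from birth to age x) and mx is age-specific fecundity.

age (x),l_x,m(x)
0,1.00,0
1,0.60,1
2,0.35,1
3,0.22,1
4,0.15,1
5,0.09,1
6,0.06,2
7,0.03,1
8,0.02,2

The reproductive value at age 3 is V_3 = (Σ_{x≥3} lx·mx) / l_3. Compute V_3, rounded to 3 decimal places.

2.955

lx·mx for x ≥ 3: 0.22, 0.15, 0.09, 0.12, 0.03, 0.04 → sum = 0.65
V_3 = 0.65 / l_3 = 0.65 / 0.22 = 2.954545… → 2.955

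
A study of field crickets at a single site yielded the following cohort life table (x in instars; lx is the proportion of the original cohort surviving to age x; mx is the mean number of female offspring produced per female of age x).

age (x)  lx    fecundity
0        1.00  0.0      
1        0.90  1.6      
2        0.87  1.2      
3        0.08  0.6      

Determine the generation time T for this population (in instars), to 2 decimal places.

lx·mx: 0, 1.44, 1.044, 0.048 → R0 = 2.532
x·lx·mx: 0, 1.44, 2.088, 0.144 → Σ = 3.672
T = 3.672 / 2.532 = 1.450237… → 1.45

1.45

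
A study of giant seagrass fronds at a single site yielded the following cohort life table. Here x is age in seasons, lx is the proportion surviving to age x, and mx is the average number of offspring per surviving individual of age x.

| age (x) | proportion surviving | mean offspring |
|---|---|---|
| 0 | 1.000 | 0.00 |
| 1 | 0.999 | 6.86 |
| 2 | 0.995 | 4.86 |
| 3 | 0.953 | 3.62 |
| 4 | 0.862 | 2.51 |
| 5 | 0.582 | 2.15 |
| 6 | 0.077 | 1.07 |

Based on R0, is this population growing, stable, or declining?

R0 = Σ lx·mx = 0 + 6.85314 + 4.8357 + 3.44986 + 2.16362 + 1.2513 + 0.08239 = 18.63601
R0 > 1, so the population is growing.

growing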